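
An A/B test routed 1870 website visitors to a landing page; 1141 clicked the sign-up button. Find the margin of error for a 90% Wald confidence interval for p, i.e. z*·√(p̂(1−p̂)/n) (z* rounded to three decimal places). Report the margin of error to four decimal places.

With x = 1141 successes in n = 1870, p̂ = 0.61016.
Standard error of p̂: √(0.237865/1870) = √0.000127200 = 0.011278.
The 90% critical value is z* = 1.645.
So ME = 0.0186.

ME = 0.0186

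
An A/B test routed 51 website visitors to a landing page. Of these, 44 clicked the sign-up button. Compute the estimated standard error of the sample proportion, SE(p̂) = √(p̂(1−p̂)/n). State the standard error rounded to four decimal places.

Sample proportion p̂ = 44/51 = 0.86275.
p̂(1−p̂) = 0.118412.
SE = √(0.118412/51) = √0.002321804 = 0.0482.

SE = 0.0482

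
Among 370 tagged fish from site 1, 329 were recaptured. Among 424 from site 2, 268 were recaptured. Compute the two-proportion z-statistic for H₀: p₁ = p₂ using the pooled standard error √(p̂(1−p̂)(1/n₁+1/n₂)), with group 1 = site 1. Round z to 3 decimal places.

Sample proportions: p̂₁ = 329/370 = 0.88919 and p̂₂ = 268/424 = 0.63208.
Pooled p̂ = (329+268)/(370+424) = 597/794 = 0.75189.
SE = √[p̂(1−p̂)(1/n₁+1/n₂)] = √[0.75189·0.24811·(1/370+1/424)] ≈ 0.030727.
z = (p̂₁ − p̂₂)/SE = (0.88919 − 0.63208)/0.030727 = 0.25711/0.030727 = 8.368.

z = 8.368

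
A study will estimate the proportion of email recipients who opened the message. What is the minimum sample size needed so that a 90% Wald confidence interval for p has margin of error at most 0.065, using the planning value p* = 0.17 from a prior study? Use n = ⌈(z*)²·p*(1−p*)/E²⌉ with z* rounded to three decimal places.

n = 91

z* = 1.645 at the 90% level.
p*(1−p*) = 0.17·0.83 = 0.1411.
Required n before rounding: 2.706025 × 0.1411 / 0.065² = 90.372.
Rounding up, n = 91.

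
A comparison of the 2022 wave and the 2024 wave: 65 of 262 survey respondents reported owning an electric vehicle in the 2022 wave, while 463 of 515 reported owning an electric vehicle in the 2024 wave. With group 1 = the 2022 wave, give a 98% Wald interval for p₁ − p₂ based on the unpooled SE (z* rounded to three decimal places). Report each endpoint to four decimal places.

p̂₁ = 0.24809, p̂₂ = 0.89903, so the observed difference is -0.65094.
Unpooled SE = √(p̂₁(1−p̂₁)/n₁ + p̂₂(1−p̂₂)/n₂) = √(0.000711993 + 0.000176264) = 0.029804.
z* = 2.326 at the 98% level. Margin of error = 0.06932.
CI: -0.65094 ± 0.06932 = (-0.7203, -0.5816).

(-0.7203, -0.5816)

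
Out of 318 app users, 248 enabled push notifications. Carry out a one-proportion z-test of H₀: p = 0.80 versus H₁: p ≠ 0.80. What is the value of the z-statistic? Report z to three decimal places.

p̂ = 248/318 = 0.77987.
Null standard error: √(0.80·0.20/318) = √0.000503145 = 0.022431.
Test statistic: z = -0.02013/0.022431 = -0.897.

z = -0.897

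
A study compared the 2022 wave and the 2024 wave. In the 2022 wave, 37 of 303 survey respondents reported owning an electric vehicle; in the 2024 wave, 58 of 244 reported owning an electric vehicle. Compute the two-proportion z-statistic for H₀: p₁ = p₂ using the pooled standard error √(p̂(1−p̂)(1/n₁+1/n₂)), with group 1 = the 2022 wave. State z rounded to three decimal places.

z = -3.547

p̂₁ = 37/303 = 0.12211, p̂₂ = 58/244 = 0.23770.
Pooled p̂ = (37+58)/(303+244) = 95/547 = 0.17367.
SE = √[p̂(1−p̂)(1/n₁+1/n₂)] = √[0.17367·0.82633·(1/303+1/244)] ≈ 0.032585.
z = -0.11559/0.032585 = -3.547.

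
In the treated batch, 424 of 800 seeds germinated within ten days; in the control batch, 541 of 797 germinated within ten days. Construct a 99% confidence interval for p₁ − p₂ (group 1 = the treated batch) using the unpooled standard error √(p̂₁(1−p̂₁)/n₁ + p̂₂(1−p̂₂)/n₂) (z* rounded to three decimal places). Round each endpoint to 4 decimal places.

p̂₁ = 424/800 = 0.53000, p̂₂ = 541/797 = 0.67880; p̂₁ − p̂₂ = -0.14880.
Unpooled SE = √(p̂₁(1−p̂₁)/n₁ + p̂₂(1−p̂₂)/n₂) = √(0.000311375 + 0.000273566) = 0.024186.
For 99% confidence, z* = 2.576. Margin = 2.576·0.024186 = 0.06230.
So the interval runs from -0.2111 to -0.0865.

(-0.2111, -0.0865)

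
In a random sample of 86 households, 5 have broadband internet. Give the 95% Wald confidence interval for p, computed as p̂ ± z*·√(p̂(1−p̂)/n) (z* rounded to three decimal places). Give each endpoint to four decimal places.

(0.0087, 0.1076)

With x = 5 successes in n = 86, p̂ = 0.05814.
SE = √(p̂(1−p̂)/n) = √(0.054759/86) = 0.025234.
z* = 1.960 at the 95% level.
Margin of error: 1.960 × 0.025234 = 0.04946.
So the interval runs from 0.0087 to 0.1076.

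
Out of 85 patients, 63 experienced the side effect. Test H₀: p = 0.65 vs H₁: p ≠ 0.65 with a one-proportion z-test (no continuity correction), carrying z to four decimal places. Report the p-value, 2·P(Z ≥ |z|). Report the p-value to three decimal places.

Sample proportion p̂ = 63/85 = 0.74118.
SE₀ = √(0.65·0.35/85) = 0.051735.
Test statistic (full precision, shown to 4 dp): z = (63/85 − 0.65)/SE₀ ≈ 1.7624.
From the standard normal, 2·P(Z ≥ |z|) = 0.078.

p-value = 0.078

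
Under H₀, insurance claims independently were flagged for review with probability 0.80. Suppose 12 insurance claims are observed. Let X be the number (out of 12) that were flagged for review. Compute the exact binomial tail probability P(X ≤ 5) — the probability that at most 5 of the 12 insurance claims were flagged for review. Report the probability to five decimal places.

X is binomial with n = 12 and p = 0.80.
P(X ≤ 5) = Σ_{j=0}^{5} C(12,j)·0.80^j·0.20^{12−j}.
= 0.000000 + 0.000000 + 0.000004 + 0.000058 + 0.000519 + 0.003322 = 0.00390.

P = 0.00390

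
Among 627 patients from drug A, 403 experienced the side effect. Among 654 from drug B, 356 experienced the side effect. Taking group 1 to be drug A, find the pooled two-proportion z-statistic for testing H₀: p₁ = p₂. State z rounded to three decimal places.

z = 3.583

p̂₁ = 403/627 = 0.64274, p̂₂ = 356/654 = 0.54434.
Pooling: p̂ = 759/1281 = 0.59251.
SE = √[p̂(1−p̂)(1/n₁+1/n₂)] = √[0.59251·0.40749·(1/627+1/654)] ≈ 0.027464.
z = 0.09840/0.027464 = 3.583.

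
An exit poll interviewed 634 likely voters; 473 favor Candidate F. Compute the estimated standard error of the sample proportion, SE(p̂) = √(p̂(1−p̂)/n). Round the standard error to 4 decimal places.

p̂ = 473/634 = 0.74606.
p̂(1−p̂) = 0.74606·0.25394 = 0.189454.
Dividing by n and taking the root: √0.000298823 = 0.0173.

SE = 0.0173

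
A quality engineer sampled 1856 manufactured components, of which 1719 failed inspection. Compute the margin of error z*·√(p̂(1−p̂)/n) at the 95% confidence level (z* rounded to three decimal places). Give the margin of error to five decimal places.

ME = 0.01190

Sample proportion p̂ = 1719/1856 = 0.92619.
SE = √(p̂(1−p̂)/n) = √(0.068366/1856) = 0.006069.
z* = 1.960 at the 95% level.
So ME = 0.01190.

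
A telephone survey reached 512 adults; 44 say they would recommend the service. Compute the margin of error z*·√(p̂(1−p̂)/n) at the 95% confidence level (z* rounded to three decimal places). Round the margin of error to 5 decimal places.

ME = 0.02428

p̂ = 44/512 = 0.08594.
SE(p̂) = √(0.08594·0.91406/512) = 0.012386.
z* = 1.960 at the 95% level.
ME = 1.960·0.012386 = 0.02428.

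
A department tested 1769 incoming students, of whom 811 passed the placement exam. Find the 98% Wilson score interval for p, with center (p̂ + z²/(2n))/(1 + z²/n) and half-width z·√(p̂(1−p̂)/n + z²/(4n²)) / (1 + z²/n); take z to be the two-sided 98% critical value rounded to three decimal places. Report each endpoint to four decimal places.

p̂ = 811/1769 = 0.45845; z = 2.326, so z² = 5.410276.
Denominator 1 + z²/n = 1 + 5.410276/1769 = 1.003058.
Adjusted center: (0.45845 + z²/(2n))/1.003058 = 0.45858.
Radicand: p̂(1−p̂)/n + z²/(4n²) = 0.000140347 + 0.000000432 = 0.000140779.
Half-width = 2.326·√0.000140779/1.003058 = 0.02751.
Interval: 0.45858 ± 0.02751 → (0.4311, 0.4861).

(0.4311, 0.4861)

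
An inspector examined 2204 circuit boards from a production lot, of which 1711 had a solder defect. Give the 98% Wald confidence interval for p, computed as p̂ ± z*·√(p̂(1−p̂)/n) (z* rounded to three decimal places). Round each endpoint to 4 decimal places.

(0.7557, 0.7970)

Sample proportion p̂ = 1711/2204 = 0.77632.
Standard error of p̂: √(0.173650/2204) = √0.000078788 = 0.008876.
The 98% critical value is z* = 2.326.
Margin = 2.326·0.008876 = 0.02065.
So the interval runs from 0.7557 to 0.7970.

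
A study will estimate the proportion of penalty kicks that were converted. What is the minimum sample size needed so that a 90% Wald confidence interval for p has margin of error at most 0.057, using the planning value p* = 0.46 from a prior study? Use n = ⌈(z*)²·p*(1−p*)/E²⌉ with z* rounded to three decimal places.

The 90% critical value is z* = 1.645.
p*(1−p*) = 0.46·0.54 = 0.2484.
Required n before rounding: 2.706025 × 0.2484 / 0.057² = 206.887.
⌈206.887⌉ = 207.

n = 207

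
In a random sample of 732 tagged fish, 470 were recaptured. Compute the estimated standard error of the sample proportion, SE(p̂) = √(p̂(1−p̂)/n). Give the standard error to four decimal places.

p̂ = 470/732 = 0.64208.
p̂(1−p̂) = 0.64208·0.35792 = 0.229813.
Dividing by n and taking the root: √0.000313952 = 0.0177.

SE = 0.0177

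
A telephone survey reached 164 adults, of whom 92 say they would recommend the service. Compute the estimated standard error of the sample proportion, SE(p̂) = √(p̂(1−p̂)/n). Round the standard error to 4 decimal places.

SE = 0.0388

Sample proportion p̂ = 92/164 = 0.56098.
p̂(1−p̂) = 0.56098·0.43902 = 0.246281.
SE = √(0.246281/164) = 0.0388.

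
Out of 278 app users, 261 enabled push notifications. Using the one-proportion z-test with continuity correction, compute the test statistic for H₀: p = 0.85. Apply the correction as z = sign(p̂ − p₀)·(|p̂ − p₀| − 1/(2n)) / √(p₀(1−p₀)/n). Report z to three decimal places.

p̂ = 261/278 = 0.93885. p̂ − p₀ = 0.088849.
1/(2n) = 0.001799.
Corrected numerator: |0.088849| − 0.001799 = 0.087050.
Null standard error: √(0.85·0.15/278) = √0.000458633 = 0.021416.
z = (+)0.087050/0.021416 = 4.065.

z = 4.065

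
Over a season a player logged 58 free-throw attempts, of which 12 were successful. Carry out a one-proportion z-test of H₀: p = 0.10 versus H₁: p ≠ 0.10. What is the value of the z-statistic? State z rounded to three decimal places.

z = 2.714

p̂ = 12/58 = 0.20690.
SE₀ = √(0.10·0.90/58) = 0.039392.
z = (p̂ − p₀)/SE = (0.20690 − 0.10)/0.039392 = 2.714.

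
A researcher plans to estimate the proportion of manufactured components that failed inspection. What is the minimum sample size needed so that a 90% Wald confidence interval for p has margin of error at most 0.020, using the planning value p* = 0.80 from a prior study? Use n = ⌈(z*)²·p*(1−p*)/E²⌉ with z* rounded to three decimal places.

n = 1083

z* = 1.645 at the 90% level.
p*(1−p*) = 0.1600.
Required n before rounding: 2.706025 × 0.1600 / 0.020² = 1082.410.
Rounding up, n = 1083.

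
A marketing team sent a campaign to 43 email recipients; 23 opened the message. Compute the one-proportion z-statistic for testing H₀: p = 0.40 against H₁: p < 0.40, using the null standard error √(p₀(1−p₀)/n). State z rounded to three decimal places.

p̂ = 23/43 = 0.53488.
Under H₀, SE = √(p₀(1−p₀)/n) = √(0.40·0.60/43) = √0.005581395 = 0.074709.
z = (p̂ − p₀)/SE = (0.53488 − 0.40)/0.074709 = 1.805.

z = 1.805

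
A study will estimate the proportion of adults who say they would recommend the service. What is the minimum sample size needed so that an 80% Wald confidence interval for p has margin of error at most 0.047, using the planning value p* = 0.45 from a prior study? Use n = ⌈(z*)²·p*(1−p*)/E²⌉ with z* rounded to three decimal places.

n = 185

The 80% critical value is z* = 1.282.
p*(1−p*) = 0.2475.
Required n before rounding: 1.643524 × 0.2475 / 0.047² = 184.143.
Rounding up, n = 185.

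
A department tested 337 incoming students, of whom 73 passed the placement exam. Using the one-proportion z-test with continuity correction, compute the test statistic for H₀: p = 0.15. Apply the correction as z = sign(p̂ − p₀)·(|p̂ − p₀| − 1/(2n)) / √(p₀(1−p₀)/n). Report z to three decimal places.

Sample proportion p̂ = 73/337 = 0.21662. p̂ − p₀ = 0.066617.
Continuity correction 1/(2n) = 1/674 = 0.001484.
Corrected numerator: |0.066617| − 0.001484 = 0.065133.
Null standard error: √(0.15·0.85/337) = √0.000378338 = 0.019451.
z = (+)0.065133/0.019451 = 3.349.

z = 3.349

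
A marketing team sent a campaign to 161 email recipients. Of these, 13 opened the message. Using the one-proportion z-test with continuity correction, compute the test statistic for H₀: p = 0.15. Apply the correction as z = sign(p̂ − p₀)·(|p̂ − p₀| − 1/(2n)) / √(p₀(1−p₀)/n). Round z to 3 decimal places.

With x = 13 successes in n = 161, p̂ = 0.08075. p̂ − p₀ = -0.069255.
Continuity correction 1/(2n) = 1/322 = 0.003106.
Corrected numerator: |-0.069255| − 0.003106 = 0.066149.
Under H₀, SE = √(p₀(1−p₀)/n) = √(0.15·0.85/161) = √0.000791925 = 0.028141.
z = (−)0.066149/0.028141 = -2.351.

z = -2.351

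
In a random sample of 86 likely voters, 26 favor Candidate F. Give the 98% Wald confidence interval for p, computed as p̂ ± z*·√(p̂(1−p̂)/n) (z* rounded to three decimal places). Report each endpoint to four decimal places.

With x = 26 successes in n = 86, p̂ = 0.30233.
Standard error of p̂: √(0.210925/86) = √0.002452614 = 0.049524.
The 98% critical value is z* = 2.326.
Margin of error: 2.326 × 0.049524 = 0.11519.
Interval: 0.30233 ± 0.11519 → (0.1871, 0.4175).

(0.1871, 0.4175)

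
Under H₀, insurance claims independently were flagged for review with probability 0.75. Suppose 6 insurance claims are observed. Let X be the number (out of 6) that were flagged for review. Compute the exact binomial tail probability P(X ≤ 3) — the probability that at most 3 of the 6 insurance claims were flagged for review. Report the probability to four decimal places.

X is binomial with n = 6 and p = 0.75.
P(X ≤ 3) = C(6,0)·0.75^0·0.25^6 + C(6,1)·0.75^1·0.25^5 + C(6,2)·0.75^2·0.25^4 + C(6,3)·0.75^3·0.25^3.
= 0.000244 + 0.004395 + 0.032959 + 0.131836 = 0.1694.

P = 0.1694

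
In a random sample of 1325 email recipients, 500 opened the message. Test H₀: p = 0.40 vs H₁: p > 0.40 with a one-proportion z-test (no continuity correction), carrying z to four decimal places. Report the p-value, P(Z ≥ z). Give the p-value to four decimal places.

p̂ = 500/1325 = 0.37736.
Under H₀, SE = √(p₀(1−p₀)/n) = √(0.40·0.60/1325) = √0.000181132 = 0.013459.
Test statistic (full precision, shown to 4 dp): z = (500/1325 − 0.40)/SE₀ ≈ -1.6823.
p-value = P(Z ≥ z) with z = -1.6823 → 0.9537.

p-value = 0.9537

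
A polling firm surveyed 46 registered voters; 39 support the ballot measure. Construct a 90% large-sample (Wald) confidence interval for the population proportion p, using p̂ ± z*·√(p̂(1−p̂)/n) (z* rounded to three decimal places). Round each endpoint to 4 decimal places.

With x = 39 successes in n = 46, p̂ = 0.84783.
Standard error of p̂: √(0.129017/46) = √0.002804718 = 0.052960.
For 90% confidence, z* = 1.645.
Margin = 1.645·0.052960 = 0.08712.
CI: 0.84783 ± 0.08712 = (0.7607, 0.9349).

(0.7607, 0.9349)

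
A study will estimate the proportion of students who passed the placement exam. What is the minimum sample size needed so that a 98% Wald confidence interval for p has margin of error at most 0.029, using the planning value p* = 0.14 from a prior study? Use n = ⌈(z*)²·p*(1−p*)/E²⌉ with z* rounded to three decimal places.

The 98% critical value is z* = 2.326.
p*(1−p*) = 0.14·0.86 = 0.1204.
(z*)²·p*(1−p*)/E² = 5.410276·0.1204/0.000841 = 774.551.
Rounding up, n = 775.

n = 775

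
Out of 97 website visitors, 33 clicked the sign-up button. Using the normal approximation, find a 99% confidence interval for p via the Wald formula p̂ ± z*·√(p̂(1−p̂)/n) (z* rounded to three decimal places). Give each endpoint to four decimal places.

With x = 33 successes in n = 97, p̂ = 0.34021.
SE = √(p̂(1−p̂)/n) = √(0.224466/97) = 0.048105.
The 99% critical value is z* = 2.576.
Margin of error: 2.576 × 0.048105 = 0.12392.
CI: 0.34021 ± 0.12392 = (0.2163, 0.4641).

(0.2163, 0.4641)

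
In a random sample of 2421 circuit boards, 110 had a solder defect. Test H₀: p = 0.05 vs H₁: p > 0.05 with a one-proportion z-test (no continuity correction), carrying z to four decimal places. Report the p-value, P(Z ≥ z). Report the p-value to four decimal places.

p-value = 0.8486

p̂ = 110/2421 = 0.04544.
Null standard error: √(0.05·0.95/2421) = √0.000019620 = 0.004429.
Test statistic (full precision, shown to 4 dp): z = (110/2421 − 0.05)/SE₀ ≈ -1.0304.
p-value = P(Z ≥ z) with z = -1.0304 → 0.8486.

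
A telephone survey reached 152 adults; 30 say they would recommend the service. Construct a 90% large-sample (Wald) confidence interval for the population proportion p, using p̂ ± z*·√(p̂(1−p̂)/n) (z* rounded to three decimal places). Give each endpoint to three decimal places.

p̂ = 30/152 = 0.19737.
SE(p̂) = √(0.19737·0.80263/152) = 0.032283.
z* = 1.645 at the 90% level.
Margin = 1.645·0.032283 = 0.05311.
CI: 0.19737 ± 0.05311 = (0.144, 0.250).

(0.144, 0.250)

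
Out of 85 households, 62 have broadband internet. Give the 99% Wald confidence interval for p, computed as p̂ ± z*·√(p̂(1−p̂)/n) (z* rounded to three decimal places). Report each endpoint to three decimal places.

(0.605, 0.854)

p̂ = 62/85 = 0.72941.
SE(p̂) = √(0.72941·0.27059/85) = 0.048187.
For 99% confidence, z* = 2.576.
Margin = 2.576·0.048187 = 0.12413.
Interval: 0.72941 ± 0.12413 → (0.605, 0.854).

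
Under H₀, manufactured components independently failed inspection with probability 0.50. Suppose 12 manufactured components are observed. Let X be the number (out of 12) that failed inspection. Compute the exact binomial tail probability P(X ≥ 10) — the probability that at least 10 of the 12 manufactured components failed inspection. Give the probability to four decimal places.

X is binomial with n = 12 and p = 0.50.
P(X ≥ 10) = C(12,10)·0.50^10·0.50^2 + C(12,11)·0.50^11·0.50^1 + C(12,12)·0.50^12·0.50^0.
= 0.016113 + 0.002930 + 0.000244 = 0.0193.

P = 0.0193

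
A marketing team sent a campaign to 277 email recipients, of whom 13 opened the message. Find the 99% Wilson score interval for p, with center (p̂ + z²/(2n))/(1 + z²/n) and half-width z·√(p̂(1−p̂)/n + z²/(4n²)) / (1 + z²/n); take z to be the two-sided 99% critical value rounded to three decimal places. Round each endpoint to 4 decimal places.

(0.0235, 0.0916)

p̂ = 13/277 = 0.04693; z = 2.576, so z² = 6.635776.
Denominator 1 + z²/n = 1 + 6.635776/277 = 1.023956.
Center = (0.04693 + 0.011978)/1.023956 = 0.05753.
Radicand: p̂(1−p̂)/n + z²/(4n²) = 0.000161476 + 0.000021621 = 0.000183097.
Half-width = z·√(radicand)/denom = 2.576·0.013531/1.023956 = 0.03404.
Interval: 0.05753 ± 0.03404 → (0.0235, 0.0916).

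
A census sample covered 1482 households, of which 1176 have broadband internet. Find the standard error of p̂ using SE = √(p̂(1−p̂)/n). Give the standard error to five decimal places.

Sample proportion p̂ = 1176/1482 = 0.79352.
p̂(1−p̂) = 0.79352·0.20648 = 0.163846.
Dividing by n and taking the root: √0.000110557 = 0.01051.

SE = 0.01051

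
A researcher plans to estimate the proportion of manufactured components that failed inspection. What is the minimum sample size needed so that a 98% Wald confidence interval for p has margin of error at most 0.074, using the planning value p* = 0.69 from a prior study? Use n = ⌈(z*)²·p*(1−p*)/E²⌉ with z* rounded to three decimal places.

The 98% critical value is z* = 2.326.
p*(1−p*) = 0.2139.
(z*)²·p*(1−p*)/E² = 5.410276·0.2139/0.005476 = 211.333.
Rounding up, n = 212.

n = 212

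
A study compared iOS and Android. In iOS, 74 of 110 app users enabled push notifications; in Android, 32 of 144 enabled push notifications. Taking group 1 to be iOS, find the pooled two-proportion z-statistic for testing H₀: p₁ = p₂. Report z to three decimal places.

z = 7.215

p̂₁ = 74/110 = 0.67273, p̂₂ = 32/144 = 0.22222.
Pooled p̂ = (74+32)/(110+144) = 106/254 = 0.41732.
Pooled SE = √[0.2431645·0.01603535] ≈ 0.062444.
z = (p̂₁ − p̂₂)/SE = (0.67273 − 0.22222)/0.062444 = 0.45051/0.062444 = 7.215.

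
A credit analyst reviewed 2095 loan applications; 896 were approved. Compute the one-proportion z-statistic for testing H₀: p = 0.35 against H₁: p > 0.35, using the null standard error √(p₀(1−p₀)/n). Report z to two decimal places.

z = 7.45

p̂ = 896/2095 = 0.42768.
Null standard error: √(0.35·0.65/2095) = √0.000108592 = 0.010421.
Test statistic: z = 0.07768/0.010421 = 7.45.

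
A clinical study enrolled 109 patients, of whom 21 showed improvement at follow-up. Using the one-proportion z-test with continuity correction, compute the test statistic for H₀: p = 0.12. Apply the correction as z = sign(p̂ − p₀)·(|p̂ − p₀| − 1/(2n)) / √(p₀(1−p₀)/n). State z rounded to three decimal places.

The sample proportion is 21/109 = 0.19266. p̂ − p₀ = 0.072661.
1/(2n) = 0.004587.
Corrected numerator: |0.072661| − 0.004587 = 0.068074.
Under H₀, SE = √(p₀(1−p₀)/n) = √(0.12·0.88/109) = √0.000968807 = 0.031126.
z = +0.068074/0.031126 = 2.187.

z = 2.187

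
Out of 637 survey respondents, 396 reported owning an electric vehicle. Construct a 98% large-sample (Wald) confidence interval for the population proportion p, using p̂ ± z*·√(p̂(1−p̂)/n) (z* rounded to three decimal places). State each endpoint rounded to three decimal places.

(0.577, 0.666)

Sample proportion p̂ = 396/637 = 0.62166.
Standard error of p̂: √(0.235198/637) = √0.000369227 = 0.019215.
The 98% critical value is z* = 2.326.
Margin of error: 2.326 × 0.019215 = 0.04469.
So the interval runs from 0.577 to 0.666.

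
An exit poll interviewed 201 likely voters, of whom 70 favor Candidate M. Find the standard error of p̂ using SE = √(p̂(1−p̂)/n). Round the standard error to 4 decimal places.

p̂ = 70/201 = 0.34826.
p̂(1−p̂) = 0.34826·0.65174 = 0.226975.
Dividing by n and taking the root: √0.001129229 = 0.0336.

SE = 0.0336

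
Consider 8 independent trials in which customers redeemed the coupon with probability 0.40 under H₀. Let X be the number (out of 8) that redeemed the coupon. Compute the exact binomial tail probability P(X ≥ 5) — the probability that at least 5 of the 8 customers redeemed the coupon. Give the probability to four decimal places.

P = 0.1737

X ~ Binomial(n=8, p=0.40).
P(X ≥ 5) = C(8,5)·0.40^5·0.60^3 + C(8,6)·0.40^6·0.60^2 + C(8,7)·0.40^7·0.60^1 + C(8,8)·0.40^8·0.60^0.
= 0.123863 + 0.041288 + 0.007864 + 0.000655 = 0.1737.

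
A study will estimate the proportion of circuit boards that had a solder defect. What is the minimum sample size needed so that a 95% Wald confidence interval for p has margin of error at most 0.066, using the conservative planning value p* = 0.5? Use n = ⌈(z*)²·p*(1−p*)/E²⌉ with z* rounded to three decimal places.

For 95% confidence, z* = 1.960.
p*(1−p*) = 0.2500.
(z*)²·p*(1−p*)/E² = 3.841600·0.2500/0.004356 = 220.478.
⌈220.478⌉ = 221.

n = 221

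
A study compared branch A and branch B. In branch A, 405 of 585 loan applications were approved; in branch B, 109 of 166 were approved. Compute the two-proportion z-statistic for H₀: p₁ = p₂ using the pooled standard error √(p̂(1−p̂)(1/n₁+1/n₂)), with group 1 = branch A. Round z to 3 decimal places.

z = 0.873

Sample proportions: p̂₁ = 405/585 = 0.69231 and p̂₂ = 109/166 = 0.65663.
Pooling: p̂ = 514/751 = 0.68442.
Pooled SE = √[0.2159890·0.00773350] ≈ 0.040870.
z = 0.03568/0.040870 = 0.873.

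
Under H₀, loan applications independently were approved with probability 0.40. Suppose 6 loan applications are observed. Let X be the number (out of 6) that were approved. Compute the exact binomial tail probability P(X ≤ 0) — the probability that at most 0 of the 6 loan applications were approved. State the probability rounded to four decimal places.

X ~ Binomial(n=6, p=0.40).
P(X ≤ 0) = C(6,0)·0.40^0·0.60^6.
= 0.046656 = 0.0467.

P = 0.0467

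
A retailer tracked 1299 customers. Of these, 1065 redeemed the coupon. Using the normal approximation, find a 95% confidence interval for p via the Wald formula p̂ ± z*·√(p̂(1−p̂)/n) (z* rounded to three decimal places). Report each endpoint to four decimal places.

(0.7990, 0.8408)

Sample proportion p̂ = 1065/1299 = 0.81986.
Standard error of p̂: √(0.147689/1299) = √0.000113694 = 0.010663.
z* = 1.960 at the 95% level.
Margin of error: 1.960 × 0.010663 = 0.02090.
CI: 0.81986 ± 0.02090 = (0.7990, 0.8408).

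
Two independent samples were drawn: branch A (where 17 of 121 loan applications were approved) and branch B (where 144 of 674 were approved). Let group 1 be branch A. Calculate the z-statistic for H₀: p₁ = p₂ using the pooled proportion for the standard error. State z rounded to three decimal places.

Sample proportions: p̂₁ = 17/121 = 0.14050 and p̂₂ = 144/674 = 0.21365.
Pooled p̂ = (17+144)/(121+674) = 161/795 = 0.20252.
SE = √[p̂(1−p̂)(1/n₁+1/n₂)] = √[0.20252·0.79748·(1/121+1/674)] ≈ 0.039678.
z = (p̂₁ − p̂₂)/SE = (0.14050 − 0.21365)/0.039678 = -0.07315/0.039678 = -1.844.

z = -1.844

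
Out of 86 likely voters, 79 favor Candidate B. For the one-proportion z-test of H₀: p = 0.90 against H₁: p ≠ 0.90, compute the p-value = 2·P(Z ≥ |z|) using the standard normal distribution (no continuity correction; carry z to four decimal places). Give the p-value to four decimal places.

The sample proportion is 79/86 = 0.91860.
Null standard error: √(0.90·0.10/86) = √0.001046512 = 0.032350.
z = (p̂ − p₀)/SE = (79/86 − 0.90)/0.032350 ≈ 0.5751.
From the standard normal, 2·P(Z ≥ |z|) = 0.5652.

p-value = 0.5652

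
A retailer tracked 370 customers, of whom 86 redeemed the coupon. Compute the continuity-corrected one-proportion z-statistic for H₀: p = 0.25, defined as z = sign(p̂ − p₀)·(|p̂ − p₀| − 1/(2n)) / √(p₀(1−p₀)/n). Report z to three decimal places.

Sample proportion p̂ = 86/370 = 0.23243. p̂ − p₀ = -0.017568.
1/(2n) = 0.001351.
Corrected numerator: |-0.017568| − 0.001351 = 0.016217.
Null standard error: √(0.25·0.75/370) = √0.000506757 = 0.022511.
z = (−)0.016217/0.022511 = -0.720.

z = -0.720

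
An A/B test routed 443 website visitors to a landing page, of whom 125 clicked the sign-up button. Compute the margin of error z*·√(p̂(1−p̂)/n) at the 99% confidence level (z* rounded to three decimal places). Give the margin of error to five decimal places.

ME = 0.05508

With x = 125 successes in n = 443, p̂ = 0.28217.
Standard error of p̂: √(0.202549/443) = √0.000457221 = 0.021383.
The 99% critical value is z* = 2.576.
Margin of error = z*·SE = 2.576 × 0.021383 = 0.05508.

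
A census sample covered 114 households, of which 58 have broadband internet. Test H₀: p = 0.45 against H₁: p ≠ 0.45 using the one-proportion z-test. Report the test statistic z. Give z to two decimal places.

Sample proportion p̂ = 58/114 = 0.50877.
SE₀ = √(0.45·0.55/114) = 0.046595.
Test statistic: z = 0.05877/0.046595 = 1.26.

z = 1.26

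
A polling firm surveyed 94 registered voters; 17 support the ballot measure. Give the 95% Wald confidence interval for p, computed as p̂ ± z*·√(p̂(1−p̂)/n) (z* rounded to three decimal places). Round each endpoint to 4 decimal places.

p̂ = 17/94 = 0.18085.
SE = √(p̂(1−p̂)/n) = √(0.148144/94) = 0.039699.
The 95% critical value is z* = 1.960.
Margin of error: 1.960 × 0.039699 = 0.07781.
Interval: 0.18085 ± 0.07781 → (0.1030, 0.2587).

(0.1030, 0.2587)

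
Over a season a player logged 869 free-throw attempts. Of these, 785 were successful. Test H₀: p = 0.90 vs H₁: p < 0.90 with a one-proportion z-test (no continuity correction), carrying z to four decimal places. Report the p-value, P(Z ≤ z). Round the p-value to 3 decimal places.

p-value = 0.629

Sample proportion p̂ = 785/869 = 0.90334.
Under H₀, SE = √(p₀(1−p₀)/n) = √(0.90·0.10/869) = √0.000103567 = 0.010177.
z = (p̂ − p₀)/SE = (785/869 − 0.90)/0.010177 ≈ 0.3279.
p-value = P(Z ≤ z) with z = 0.3279 → 0.629.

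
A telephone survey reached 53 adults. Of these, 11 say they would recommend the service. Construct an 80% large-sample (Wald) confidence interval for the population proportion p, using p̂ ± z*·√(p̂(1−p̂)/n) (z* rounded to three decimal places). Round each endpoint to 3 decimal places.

With x = 11 successes in n = 53, p̂ = 0.20755.
SE = √(p̂(1−p̂)/n) = √(0.164471/53) = 0.055707.
z* = 1.282 at the 80% level.
Margin of error: 1.282 × 0.055707 = 0.07142.
So the interval runs from 0.136 to 0.279.

(0.136, 0.279)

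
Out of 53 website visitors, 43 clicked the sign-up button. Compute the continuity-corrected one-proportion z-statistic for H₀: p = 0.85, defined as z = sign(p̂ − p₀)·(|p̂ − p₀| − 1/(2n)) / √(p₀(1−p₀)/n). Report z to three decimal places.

z = -0.596

Sample proportion p̂ = 43/53 = 0.81132. p̂ − p₀ = -0.038679.
Continuity correction 1/(2n) = 1/106 = 0.009434.
Corrected numerator: |-0.038679| − 0.009434 = 0.029245.
Null standard error: √(0.85·0.15/53) = √0.002405660 = 0.049048.
z = (−)0.029245/0.049048 = -0.596.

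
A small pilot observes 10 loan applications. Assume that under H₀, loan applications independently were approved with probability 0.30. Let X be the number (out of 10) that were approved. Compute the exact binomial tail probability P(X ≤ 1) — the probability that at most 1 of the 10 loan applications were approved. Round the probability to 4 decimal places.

P = 0.1493

X ~ Binomial(n=10, p=0.30).
P(X ≤ 1) = C(10,0)·0.30^0·0.70^10 + C(10,1)·0.30^1·0.70^9.
= 0.028248 + 0.121061 = 0.1493.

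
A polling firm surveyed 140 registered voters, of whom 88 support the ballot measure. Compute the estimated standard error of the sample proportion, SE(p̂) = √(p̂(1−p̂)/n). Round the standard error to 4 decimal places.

The sample proportion is 88/140 = 0.62857.
p̂(1−p̂) = 0.233470.
SE = √(0.233470/140) = 0.0408.

SE = 0.0408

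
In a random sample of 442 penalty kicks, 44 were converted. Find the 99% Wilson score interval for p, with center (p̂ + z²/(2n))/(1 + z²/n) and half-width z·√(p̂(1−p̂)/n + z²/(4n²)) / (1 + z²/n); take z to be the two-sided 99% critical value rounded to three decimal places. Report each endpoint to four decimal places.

(0.0686, 0.1424)

p̂ = 44/442 = 0.09955; z = 2.576, so z² = 6.635776.
1 + z²/n = 1.015013.
Center = (0.09955 + 0.007507)/1.015013 = 0.10547.
Radicand: p̂(1−p̂)/n + z²/(4n²) = 0.000202800 + 0.000008492 = 0.000211292.
Half-width = 2.576·√0.000211292/1.015013 = 0.03689.
CI: 0.10547 ± 0.03689 = (0.0686, 0.1424).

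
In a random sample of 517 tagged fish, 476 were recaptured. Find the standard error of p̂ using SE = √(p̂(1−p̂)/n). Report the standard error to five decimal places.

p̂ = 476/517 = 0.92070.
p̂(1−p̂) = 0.073012.
SE = √(0.073012/517) = √0.000141222 = 0.01188.

SE = 0.01188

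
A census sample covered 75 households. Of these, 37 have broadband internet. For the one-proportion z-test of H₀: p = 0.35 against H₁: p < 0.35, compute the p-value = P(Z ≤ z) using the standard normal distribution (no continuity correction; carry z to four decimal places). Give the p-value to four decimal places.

p-value = 0.9954

The sample proportion is 37/75 = 0.49333.
Null standard error: √(0.35·0.65/75) = √0.003033333 = 0.055076.
Test statistic (full precision, shown to 4 dp): z = (37/75 − 0.35)/SE₀ ≈ 2.6025.
From the standard normal, P(Z ≤ z) = 0.9954.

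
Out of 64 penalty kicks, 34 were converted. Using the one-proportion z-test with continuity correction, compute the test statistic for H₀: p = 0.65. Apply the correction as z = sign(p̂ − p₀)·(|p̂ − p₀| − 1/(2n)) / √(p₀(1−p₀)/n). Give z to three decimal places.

z = -1.861

Sample proportion p̂ = 34/64 = 0.53125. p̂ − p₀ = -0.118750.
1/(2n) = 0.007812.
Corrected numerator: |-0.118750| − 0.007812 = 0.110938.
Under H₀, SE = √(p₀(1−p₀)/n) = √(0.65·0.35/64) = √0.003554687 = 0.059621.
z = −0.110938/0.059621 = -1.861.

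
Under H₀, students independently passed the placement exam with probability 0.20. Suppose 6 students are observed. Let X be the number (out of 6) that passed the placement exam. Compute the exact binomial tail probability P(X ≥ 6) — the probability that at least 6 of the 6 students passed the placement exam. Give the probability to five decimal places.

P = 0.00006

X ~ Binomial(n=6, p=0.20).
P(X ≥ 6) = C(6,6)·0.20^6·0.80^0.
= 0.000064 = 0.00006.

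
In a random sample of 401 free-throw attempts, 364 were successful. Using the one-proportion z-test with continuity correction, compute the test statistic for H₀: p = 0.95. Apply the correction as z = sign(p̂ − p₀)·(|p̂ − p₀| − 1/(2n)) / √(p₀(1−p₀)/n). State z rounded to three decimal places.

With x = 364 successes in n = 401, p̂ = 0.90773. p̂ − p₀ = -0.042269.
Continuity correction 1/(2n) = 1/802 = 0.001247.
Corrected numerator: |-0.042269| − 0.001247 = 0.041022.
Under H₀, SE = √(p₀(1−p₀)/n) = √(0.95·0.05/401) = √0.000118454 = 0.010884.
z = (−)0.041022/0.010884 = -3.769.

z = -3.769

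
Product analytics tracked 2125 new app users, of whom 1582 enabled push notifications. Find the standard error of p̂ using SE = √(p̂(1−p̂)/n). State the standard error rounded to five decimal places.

p̂ = 1582/2125 = 0.74447.
p̂(1−p̂) = 0.74447·0.25553 = 0.190234.
SE = √(0.190234/2125) = √0.000089522 = 0.00946.

SE = 0.00946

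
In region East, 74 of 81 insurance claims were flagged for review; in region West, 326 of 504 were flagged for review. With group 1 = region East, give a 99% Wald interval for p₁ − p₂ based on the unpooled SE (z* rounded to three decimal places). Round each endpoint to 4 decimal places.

(0.1694, 0.3641)

p̂₁ = 74/81 = 0.91358, p̂₂ = 326/504 = 0.64683; p̂₁ − p̂₂ = 0.26675.
SE = √(0.000974708 + 0.000453259) = √0.001427967 = 0.037788.
For 99% confidence, z* = 2.576. Margin = 2.576·0.037788 = 0.09734.
So the interval runs from 0.1694 to 0.3641.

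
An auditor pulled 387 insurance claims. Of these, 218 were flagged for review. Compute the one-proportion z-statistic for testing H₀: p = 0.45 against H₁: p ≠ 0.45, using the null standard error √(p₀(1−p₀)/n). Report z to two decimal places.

The sample proportion is 218/387 = 0.56331.
Null standard error: √(0.45·0.55/387) = √0.000639535 = 0.025289.
Test statistic: z = 0.11331/0.025289 = 4.48.

z = 4.48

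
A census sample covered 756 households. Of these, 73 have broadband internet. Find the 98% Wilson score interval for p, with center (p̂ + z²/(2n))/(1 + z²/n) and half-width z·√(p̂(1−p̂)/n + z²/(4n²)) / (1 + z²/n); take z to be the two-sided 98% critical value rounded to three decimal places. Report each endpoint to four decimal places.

p̂ = 73/756 = 0.09656; z = 2.326, so z² = 5.410276.
1 + z²/n = 1.007156.
Center = (0.09656 + 0.003578)/1.007156 = 0.09943.
Radicand: p̂(1−p̂)/n + z²/(4n²) = 0.000115393 + 0.000002367 = 0.000117760.
Half-width = 2.326·√0.000117760/1.007156 = 0.02506.
So the interval runs from 0.0744 to 0.1245.

(0.0744, 0.1245)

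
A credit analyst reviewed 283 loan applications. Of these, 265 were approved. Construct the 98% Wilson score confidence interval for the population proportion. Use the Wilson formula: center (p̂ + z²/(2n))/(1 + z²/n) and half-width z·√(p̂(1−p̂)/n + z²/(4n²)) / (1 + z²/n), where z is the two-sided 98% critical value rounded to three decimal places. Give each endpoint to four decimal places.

Here p̂ = 265/283 = 0.93640 and z = 2.326 (z² = 5.410276).
Denominator 1 + z²/n = 1 + 5.410276/283 = 1.019118.
Center = (0.93640 + 0.009559)/1.019118 = 0.92821.
Radicand: p̂(1−p̂)/n + z²/(4n²) = 0.000210455 + 0.000016888 = 0.000227343.
Half-width = 2.326·√0.000227343/1.019118 = 0.03441.
So the interval runs from 0.8938 to 0.9626.

(0.8938, 0.9626)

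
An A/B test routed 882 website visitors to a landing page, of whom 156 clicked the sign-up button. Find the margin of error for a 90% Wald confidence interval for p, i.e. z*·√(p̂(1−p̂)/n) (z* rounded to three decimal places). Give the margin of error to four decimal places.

Sample proportion p̂ = 156/882 = 0.17687.
SE = √(p̂(1−p̂)/n) = √(0.145587/882) = 0.012848.
For 90% confidence, z* = 1.645.
Margin of error = z*·SE = 1.645 × 0.012848 = 0.0211.

ME = 0.0211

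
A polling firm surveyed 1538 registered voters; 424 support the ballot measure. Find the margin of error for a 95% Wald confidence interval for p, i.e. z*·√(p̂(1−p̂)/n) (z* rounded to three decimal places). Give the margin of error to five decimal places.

The sample proportion is 424/1538 = 0.27568.
SE = √(p̂(1−p̂)/n) = √(0.199682/1538) = 0.011394.
For 95% confidence, z* = 1.960.
Margin of error = z*·SE = 1.960 × 0.011394 = 0.02233.

ME = 0.02233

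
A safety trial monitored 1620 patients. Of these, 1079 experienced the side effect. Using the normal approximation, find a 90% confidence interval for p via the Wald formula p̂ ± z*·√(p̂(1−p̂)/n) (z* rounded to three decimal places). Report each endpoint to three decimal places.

p̂ = 1079/1620 = 0.66605.
SE(p̂) = √(0.66605·0.33395/1620) = 0.011718.
z* = 1.645 at the 90% level.
Margin = 1.645·0.011718 = 0.01928.
CI: 0.66605 ± 0.01928 = (0.647, 0.685).

(0.647, 0.685)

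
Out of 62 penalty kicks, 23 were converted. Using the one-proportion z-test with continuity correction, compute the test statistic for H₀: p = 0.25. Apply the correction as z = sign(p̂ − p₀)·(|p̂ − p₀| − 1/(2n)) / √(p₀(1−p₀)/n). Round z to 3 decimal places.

z = 2.053

p̂ = 23/62 = 0.37097. p̂ − p₀ = 0.120968.
Continuity correction 1/(2n) = 1/124 = 0.008065.
Corrected numerator: |0.120968| − 0.008065 = 0.112903.
Null standard error: √(0.25·0.75/62) = √0.003024194 = 0.054993.
z = +0.112903/0.054993 = 2.053.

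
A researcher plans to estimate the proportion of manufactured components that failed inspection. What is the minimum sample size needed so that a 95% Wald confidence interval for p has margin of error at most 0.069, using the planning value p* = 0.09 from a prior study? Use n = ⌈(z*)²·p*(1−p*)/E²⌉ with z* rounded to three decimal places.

n = 67

For 95% confidence, z* = 1.960.
p*(1−p*) = 0.09·0.91 = 0.0819.
(z*)²·p*(1−p*)/E² = 3.841600·0.0819/0.004761 = 66.084.
⌈66.084⌉ = 67.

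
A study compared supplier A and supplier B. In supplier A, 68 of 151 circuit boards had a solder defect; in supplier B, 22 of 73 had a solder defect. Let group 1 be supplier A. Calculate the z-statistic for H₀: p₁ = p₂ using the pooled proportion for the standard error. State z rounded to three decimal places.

p̂₁ = 68/151 = 0.45033, p̂₂ = 22/73 = 0.30137.
Pooled p̂ = (68+22)/(151+73) = 90/224 = 0.40179.
SE = √[p̂(1−p̂)(1/n₁+1/n₂)] = √[0.40179·0.59821·(1/151+1/73)] ≈ 0.069888.
z = (p̂₁ − p̂₂)/SE = (0.45033 − 0.30137)/0.069888 = 0.14896/0.069888 = 2.131.

z = 2.131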